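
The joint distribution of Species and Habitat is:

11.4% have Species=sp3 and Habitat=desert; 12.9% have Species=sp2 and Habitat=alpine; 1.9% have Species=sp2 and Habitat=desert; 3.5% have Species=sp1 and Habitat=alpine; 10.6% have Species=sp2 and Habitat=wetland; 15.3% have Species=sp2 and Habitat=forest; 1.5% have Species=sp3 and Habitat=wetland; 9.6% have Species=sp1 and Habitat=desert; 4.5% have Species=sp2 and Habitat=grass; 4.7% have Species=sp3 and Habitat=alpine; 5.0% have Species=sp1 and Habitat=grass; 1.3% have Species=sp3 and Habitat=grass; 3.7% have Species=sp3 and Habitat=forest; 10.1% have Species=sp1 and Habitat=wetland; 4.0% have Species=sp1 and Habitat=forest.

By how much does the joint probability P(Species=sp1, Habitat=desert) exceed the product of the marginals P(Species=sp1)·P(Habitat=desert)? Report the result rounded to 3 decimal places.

P(Species=sp1) = 0.040 + 0.050 + 0.101 + 0.096 + 0.035 = 0.322.
P(Habitat=desert) = 0.096 + 0.019 + 0.114 = 0.229.
P(Species=sp1, Habitat=desert) − P(Species=sp1)P(Habitat=desert) = 0.096 − 0.322×0.229 = 0.022.

0.022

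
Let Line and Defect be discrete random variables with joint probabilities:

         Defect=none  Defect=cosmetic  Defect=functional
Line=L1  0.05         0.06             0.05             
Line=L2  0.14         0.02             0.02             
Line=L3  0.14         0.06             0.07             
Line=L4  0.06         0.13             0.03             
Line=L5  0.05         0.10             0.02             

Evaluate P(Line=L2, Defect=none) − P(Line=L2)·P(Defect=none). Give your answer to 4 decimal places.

0.0608

P(Line=L2) = 0.14 + 0.02 + 0.02 = 0.18.
P(Defect=none) = 0.05 + 0.14 + 0.14 + 0.06 + 0.05 = 0.44.
P(Line=L2, Defect=none) − P(Line=L2)P(Defect=none) = 0.14 − 0.18×0.44 = 0.0608.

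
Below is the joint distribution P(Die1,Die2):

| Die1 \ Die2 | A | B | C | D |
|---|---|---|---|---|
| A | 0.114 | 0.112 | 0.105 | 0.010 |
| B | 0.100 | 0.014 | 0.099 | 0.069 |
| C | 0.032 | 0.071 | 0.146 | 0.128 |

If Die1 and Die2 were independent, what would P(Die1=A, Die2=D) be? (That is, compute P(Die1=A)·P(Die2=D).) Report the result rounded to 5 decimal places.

P(Die1=A) = 0.114 + 0.112 + 0.105 + 0.010 = 0.341.
P(Die2=D) = 0.010 + 0.069 + 0.128 = 0.207.
Product: 0.341 × 0.207 = 0.07059.

0.07059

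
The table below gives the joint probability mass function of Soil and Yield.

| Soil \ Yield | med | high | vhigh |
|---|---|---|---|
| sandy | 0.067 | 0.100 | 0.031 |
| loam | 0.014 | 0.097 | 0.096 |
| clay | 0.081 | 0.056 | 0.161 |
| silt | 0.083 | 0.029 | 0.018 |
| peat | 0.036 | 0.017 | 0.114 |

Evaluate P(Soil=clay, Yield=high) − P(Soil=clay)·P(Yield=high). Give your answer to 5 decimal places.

-0.03310

P(Soil=clay) = 0.081 + 0.056 + 0.161 = 0.298.
P(Yield=high) = 0.100 + 0.097 + 0.056 + 0.029 + 0.017 = 0.299.
P(Soil=clay, Yield=high) − P(Soil=clay)P(Yield=high) = 0.056 − 0.298×0.299 = -0.03310.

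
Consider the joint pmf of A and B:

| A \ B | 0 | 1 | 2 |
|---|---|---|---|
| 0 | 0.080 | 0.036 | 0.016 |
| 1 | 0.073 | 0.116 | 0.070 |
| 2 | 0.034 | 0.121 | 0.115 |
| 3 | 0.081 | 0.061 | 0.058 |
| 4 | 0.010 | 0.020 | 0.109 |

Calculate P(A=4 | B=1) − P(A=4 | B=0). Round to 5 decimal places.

0.02053

P(B=1) = 0.036 + 0.116 + 0.121 + 0.061 + 0.020 = 0.354; P(A=4 | B=1) = 0.020/0.354 = 0.056497.
P(B=0) = 0.080 + 0.073 + 0.034 + 0.081 + 0.010 = 0.278; P(A=4 | B=0) = 0.010/0.278 = 0.035971.
Difference = 0.02053.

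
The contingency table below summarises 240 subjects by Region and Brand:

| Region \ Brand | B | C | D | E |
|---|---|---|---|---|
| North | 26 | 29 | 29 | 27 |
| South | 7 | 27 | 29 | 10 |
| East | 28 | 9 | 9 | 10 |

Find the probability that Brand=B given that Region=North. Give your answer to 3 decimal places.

Total with Region=North: 26 + 29 + 29 + 27 = 111.
P(Brand=B | Region=North) = 26/111 = 0.234.

0.234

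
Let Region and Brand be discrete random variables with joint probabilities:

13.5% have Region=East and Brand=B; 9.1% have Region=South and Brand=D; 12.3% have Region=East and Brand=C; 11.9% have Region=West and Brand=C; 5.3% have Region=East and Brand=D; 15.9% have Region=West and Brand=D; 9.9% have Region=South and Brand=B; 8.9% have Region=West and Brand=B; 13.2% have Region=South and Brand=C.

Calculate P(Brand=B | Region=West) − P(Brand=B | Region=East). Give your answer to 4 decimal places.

P(Region=West) = 0.089 + 0.119 + 0.159 = 0.367; P(Brand=B | Region=West) = 0.089/0.367 = 0.24251.
P(Region=East) = 0.135 + 0.123 + 0.053 = 0.311; P(Brand=B | Region=East) = 0.135/0.311 = 0.43408.
Difference = -0.1916.

-0.1916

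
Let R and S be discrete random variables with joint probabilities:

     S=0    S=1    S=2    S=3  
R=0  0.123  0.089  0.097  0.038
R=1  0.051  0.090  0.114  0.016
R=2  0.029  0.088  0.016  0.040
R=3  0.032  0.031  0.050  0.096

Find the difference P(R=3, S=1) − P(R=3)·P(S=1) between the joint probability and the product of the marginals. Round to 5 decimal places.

-0.03128

P(R=3) = 0.032 + 0.031 + 0.050 + 0.096 = 0.209.
P(S=1) = 0.089 + 0.090 + 0.088 + 0.031 = 0.298.
P(R=3, S=1) − P(R=3)P(S=1) = 0.031 − 0.209×0.298 = -0.03128.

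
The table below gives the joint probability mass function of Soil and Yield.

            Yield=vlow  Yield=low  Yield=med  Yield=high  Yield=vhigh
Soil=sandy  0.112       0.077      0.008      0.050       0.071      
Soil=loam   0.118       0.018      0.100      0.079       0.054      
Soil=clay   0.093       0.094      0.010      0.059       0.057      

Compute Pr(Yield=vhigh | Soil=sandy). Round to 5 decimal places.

P(Soil=sandy) = 0.112 + 0.077 + 0.008 + 0.050 + 0.071 = 0.318.
P(Yield=vhigh | Soil=sandy) = 0.071/0.318 = 0.22327.

0.22327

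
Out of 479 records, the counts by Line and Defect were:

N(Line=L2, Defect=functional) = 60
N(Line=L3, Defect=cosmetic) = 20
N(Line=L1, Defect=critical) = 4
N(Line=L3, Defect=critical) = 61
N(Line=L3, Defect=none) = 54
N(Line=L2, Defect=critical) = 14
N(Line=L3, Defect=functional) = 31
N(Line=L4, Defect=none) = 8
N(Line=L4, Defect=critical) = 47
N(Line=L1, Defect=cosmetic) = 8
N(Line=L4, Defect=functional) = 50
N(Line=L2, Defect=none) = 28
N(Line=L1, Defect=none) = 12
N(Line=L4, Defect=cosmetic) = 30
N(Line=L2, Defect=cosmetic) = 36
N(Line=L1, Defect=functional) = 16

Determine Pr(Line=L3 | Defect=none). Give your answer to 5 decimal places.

Total with Defect=none: 12 + 28 + 54 + 8 = 102.
P(Line=L3 | Defect=none) = 54/102 = 0.52941.

0.52941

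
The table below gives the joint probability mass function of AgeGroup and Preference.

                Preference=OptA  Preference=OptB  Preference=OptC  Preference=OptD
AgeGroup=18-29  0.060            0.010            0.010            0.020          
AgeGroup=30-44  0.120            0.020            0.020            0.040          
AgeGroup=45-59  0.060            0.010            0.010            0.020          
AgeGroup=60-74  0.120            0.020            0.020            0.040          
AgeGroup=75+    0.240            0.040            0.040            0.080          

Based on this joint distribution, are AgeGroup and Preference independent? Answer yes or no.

yes

Every cell satisfies P(AgeGroup,Preference) = P(AgeGroup)·P(Preference). For instance P(AgeGroup=60-74) = 0.200, P(Preference=OptD) = 0.200, and 0.200×0.200 = 0.040 matches the joint entry. So AgeGroup and Preference are independent.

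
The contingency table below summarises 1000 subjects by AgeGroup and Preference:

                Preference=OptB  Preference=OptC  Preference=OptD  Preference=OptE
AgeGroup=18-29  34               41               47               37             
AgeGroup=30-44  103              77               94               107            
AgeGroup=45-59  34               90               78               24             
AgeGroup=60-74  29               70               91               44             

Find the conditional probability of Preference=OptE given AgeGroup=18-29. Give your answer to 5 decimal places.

Total with AgeGroup=18-29: 34 + 41 + 47 + 37 = 159.
P(Preference=OptE | AgeGroup=18-29) = 37/159 = 0.23270.

0.23270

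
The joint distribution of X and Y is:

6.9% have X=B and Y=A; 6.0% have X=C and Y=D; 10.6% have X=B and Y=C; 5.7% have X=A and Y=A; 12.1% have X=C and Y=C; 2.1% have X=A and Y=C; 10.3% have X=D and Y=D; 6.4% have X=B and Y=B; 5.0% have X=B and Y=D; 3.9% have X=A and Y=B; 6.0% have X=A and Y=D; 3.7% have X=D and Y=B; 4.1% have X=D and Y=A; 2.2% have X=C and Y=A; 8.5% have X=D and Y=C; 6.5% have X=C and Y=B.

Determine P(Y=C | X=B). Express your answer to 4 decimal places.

0.3668

P(X=B) = 0.069 + 0.064 + 0.106 + 0.050 = 0.289.
P(Y=C | X=B) = 0.106/0.289 = 0.3668.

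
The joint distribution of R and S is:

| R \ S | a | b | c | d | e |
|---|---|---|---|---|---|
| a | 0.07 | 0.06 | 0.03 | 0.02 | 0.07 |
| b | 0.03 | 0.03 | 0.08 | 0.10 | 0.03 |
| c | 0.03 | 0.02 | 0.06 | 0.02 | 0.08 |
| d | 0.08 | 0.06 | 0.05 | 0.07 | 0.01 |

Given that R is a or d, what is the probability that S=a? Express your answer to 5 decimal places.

0.28846

P(R=a) = 0.07 + 0.06 + 0.03 + 0.02 + 0.07 = 0.25.
P(R=d) = 0.08 + 0.06 + 0.05 + 0.07 + 0.01 = 0.27.
P(R ∈ {a, d}) = 0.25 + 0.27 = 0.52; P(S=a, R ∈ {a, d}) = 0.07 + 0.08 = 0.15.
P(S=a | R ∈ {a, d}) = 0.15/0.52 = 0.28846.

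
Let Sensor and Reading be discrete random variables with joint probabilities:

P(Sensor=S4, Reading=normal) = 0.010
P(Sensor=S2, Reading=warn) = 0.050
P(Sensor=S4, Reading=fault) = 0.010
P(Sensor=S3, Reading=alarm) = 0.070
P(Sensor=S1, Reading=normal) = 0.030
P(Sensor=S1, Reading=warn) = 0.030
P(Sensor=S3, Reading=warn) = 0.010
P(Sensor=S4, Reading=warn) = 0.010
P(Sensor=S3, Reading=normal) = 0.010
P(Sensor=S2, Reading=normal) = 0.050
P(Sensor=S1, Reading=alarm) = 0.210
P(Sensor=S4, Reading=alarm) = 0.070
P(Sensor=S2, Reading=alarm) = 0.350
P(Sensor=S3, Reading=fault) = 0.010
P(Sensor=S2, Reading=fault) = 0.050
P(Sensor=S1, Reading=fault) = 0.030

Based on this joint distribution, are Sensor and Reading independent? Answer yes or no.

Every cell satisfies P(Sensor,Reading) = P(Sensor)·P(Reading). For instance P(Sensor=S2) = 0.500, P(Reading=normal) = 0.100, and 0.500×0.100 = 0.050 matches the joint entry. So Sensor and Reading are independent.

yes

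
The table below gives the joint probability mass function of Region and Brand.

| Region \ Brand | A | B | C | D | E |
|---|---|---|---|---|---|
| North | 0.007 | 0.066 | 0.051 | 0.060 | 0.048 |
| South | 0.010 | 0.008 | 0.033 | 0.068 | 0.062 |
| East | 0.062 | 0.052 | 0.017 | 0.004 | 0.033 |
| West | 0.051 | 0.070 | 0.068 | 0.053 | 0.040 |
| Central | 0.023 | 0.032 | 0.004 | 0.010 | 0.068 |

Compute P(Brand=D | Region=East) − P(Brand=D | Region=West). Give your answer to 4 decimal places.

-0.1641

P(Region=East) = 0.062 + 0.052 + 0.017 + 0.004 + 0.033 = 0.168; P(Brand=D | Region=East) = 0.004/0.168 = 0.02381.
P(Region=West) = 0.051 + 0.070 + 0.068 + 0.053 + 0.040 = 0.282; P(Brand=D | Region=West) = 0.053/0.282 = 0.18794.
Difference = -0.1641.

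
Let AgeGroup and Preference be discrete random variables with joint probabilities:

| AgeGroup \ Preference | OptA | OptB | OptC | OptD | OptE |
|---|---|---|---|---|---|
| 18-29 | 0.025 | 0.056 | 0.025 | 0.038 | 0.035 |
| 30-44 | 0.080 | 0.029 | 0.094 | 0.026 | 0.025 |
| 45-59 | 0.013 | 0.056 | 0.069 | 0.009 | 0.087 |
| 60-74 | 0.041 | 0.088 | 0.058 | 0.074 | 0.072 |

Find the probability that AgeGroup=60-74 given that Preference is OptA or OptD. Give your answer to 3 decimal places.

P(Preference=OptA) = 0.025 + 0.080 + 0.013 + 0.041 = 0.159.
P(Preference=OptD) = 0.038 + 0.026 + 0.009 + 0.074 = 0.147.
P(Preference ∈ {OptA, OptD}) = 0.159 + 0.147 = 0.306; P(AgeGroup=60-74, Preference ∈ {OptA, OptD}) = 0.041 + 0.074 = 0.115.
P(AgeGroup=60-74 | Preference ∈ {OptA, OptD}) = 0.115/0.306 = 0.376.

0.376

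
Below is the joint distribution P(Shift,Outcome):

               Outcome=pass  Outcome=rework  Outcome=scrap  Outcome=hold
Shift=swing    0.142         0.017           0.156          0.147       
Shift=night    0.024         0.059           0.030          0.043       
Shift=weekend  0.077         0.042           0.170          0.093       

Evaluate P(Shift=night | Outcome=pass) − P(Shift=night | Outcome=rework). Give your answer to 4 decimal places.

-0.4012

P(Outcome=pass) = 0.142 + 0.024 + 0.077 = 0.243; P(Shift=night | Outcome=pass) = 0.024/0.243 = 0.09877.
P(Outcome=rework) = 0.017 + 0.059 + 0.042 = 0.118; P(Shift=night | Outcome=rework) = 0.059/0.118 = 0.50000.
Difference = -0.4012.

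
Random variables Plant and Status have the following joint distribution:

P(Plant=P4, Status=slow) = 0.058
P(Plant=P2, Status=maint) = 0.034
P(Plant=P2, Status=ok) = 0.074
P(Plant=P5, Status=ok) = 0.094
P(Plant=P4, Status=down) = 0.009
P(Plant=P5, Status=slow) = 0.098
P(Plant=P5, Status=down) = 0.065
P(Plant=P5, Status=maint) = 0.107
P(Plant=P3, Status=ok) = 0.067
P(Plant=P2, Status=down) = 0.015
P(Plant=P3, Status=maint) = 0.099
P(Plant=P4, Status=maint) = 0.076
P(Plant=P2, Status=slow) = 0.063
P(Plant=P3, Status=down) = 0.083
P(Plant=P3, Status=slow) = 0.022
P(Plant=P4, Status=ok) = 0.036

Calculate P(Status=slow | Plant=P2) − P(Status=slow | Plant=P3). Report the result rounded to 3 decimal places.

P(Plant=P2) = 0.074 + 0.063 + 0.015 + 0.034 = 0.186; P(Status=slow | Plant=P2) = 0.063/0.186 = 0.3387.
P(Plant=P3) = 0.067 + 0.022 + 0.083 + 0.099 = 0.271; P(Status=slow | Plant=P3) = 0.022/0.271 = 0.0812.
Difference = 0.258.

0.258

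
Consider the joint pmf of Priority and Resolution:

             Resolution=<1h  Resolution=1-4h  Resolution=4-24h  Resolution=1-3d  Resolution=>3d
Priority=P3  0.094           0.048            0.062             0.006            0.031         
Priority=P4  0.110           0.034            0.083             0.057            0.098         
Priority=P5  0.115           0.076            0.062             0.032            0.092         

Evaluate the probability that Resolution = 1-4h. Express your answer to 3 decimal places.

P(Resolution=1-4h) = 0.048 + 0.034 + 0.076 = 0.158.

0.158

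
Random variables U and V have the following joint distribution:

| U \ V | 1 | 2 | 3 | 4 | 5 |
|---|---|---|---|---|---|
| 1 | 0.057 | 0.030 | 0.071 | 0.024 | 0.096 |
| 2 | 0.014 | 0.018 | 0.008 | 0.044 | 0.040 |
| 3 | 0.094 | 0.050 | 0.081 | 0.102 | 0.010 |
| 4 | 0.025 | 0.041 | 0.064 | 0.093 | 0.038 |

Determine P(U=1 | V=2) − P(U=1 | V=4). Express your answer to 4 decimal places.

0.1246

P(V=2) = 0.030 + 0.018 + 0.050 + 0.041 = 0.139; P(U=1 | V=2) = 0.030/0.139 = 0.21583.
P(V=4) = 0.024 + 0.044 + 0.102 + 0.093 = 0.263; P(U=1 | V=4) = 0.024/0.263 = 0.09125.
Difference = 0.1246.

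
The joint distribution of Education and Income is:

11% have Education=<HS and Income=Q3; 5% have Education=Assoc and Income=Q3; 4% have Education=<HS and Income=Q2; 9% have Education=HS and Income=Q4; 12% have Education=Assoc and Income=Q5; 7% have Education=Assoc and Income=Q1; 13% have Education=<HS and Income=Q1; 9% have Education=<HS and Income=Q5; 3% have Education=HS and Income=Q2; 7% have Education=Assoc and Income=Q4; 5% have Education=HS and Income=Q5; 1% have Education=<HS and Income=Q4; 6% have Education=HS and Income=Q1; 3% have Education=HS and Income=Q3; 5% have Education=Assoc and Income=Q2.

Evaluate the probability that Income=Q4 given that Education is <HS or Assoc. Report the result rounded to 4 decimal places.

0.1081

P(Education=<HS) = 0.13 + 0.04 + 0.11 + 0.01 + 0.09 = 0.38.
P(Education=Assoc) = 0.07 + 0.05 + 0.05 + 0.07 + 0.12 = 0.36.
P(Education ∈ {<HS, Assoc}) = 0.38 + 0.36 = 0.74; P(Income=Q4, Education ∈ {<HS, Assoc}) = 0.01 + 0.07 = 0.08.
P(Income=Q4 | Education ∈ {<HS, Assoc}) = 0.08/0.74 = 0.1081.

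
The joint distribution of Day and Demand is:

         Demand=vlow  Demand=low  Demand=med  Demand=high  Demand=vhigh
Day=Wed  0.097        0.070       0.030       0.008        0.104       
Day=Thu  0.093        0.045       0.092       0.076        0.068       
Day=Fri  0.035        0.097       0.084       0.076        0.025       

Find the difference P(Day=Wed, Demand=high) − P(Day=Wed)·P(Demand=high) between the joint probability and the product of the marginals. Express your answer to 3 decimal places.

-0.041

P(Day=Wed) = 0.097 + 0.070 + 0.030 + 0.008 + 0.104 = 0.309.
P(Demand=high) = 0.008 + 0.076 + 0.076 = 0.160.
P(Day=Wed, Demand=high) − P(Day=Wed)P(Demand=high) = 0.008 − 0.309×0.160 = -0.041.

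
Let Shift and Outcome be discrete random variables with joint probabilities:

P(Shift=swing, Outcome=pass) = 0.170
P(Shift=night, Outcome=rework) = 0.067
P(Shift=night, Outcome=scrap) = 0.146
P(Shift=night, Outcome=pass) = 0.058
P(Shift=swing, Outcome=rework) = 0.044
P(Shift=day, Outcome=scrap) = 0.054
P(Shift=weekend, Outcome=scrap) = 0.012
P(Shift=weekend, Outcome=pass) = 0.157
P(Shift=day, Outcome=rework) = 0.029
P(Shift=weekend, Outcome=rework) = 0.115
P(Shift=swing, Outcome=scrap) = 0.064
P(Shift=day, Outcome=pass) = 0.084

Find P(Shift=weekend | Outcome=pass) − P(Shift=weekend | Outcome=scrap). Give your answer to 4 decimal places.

P(Outcome=pass) = 0.084 + 0.170 + 0.058 + 0.157 = 0.469; P(Shift=weekend | Outcome=pass) = 0.157/0.469 = 0.33475.
P(Outcome=scrap) = 0.054 + 0.064 + 0.146 + 0.012 = 0.276; P(Shift=weekend | Outcome=scrap) = 0.012/0.276 = 0.04348.
Difference = 0.2913.

0.2913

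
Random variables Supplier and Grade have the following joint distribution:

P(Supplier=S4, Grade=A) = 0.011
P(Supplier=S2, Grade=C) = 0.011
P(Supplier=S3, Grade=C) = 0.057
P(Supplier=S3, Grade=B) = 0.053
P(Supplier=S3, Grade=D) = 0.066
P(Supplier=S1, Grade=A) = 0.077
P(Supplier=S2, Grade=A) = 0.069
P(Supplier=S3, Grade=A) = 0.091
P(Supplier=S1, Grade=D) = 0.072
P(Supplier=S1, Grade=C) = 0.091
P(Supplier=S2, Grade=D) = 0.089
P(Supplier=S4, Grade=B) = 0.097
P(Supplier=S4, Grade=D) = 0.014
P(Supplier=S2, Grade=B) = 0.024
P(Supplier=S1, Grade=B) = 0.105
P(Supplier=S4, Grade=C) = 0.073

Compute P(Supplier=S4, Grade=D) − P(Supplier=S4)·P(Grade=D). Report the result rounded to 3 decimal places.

P(Supplier=S4) = 0.011 + 0.097 + 0.073 + 0.014 = 0.195.
P(Grade=D) = 0.072 + 0.089 + 0.066 + 0.014 = 0.241.
P(Supplier=S4, Grade=D) − P(Supplier=S4)P(Grade=D) = 0.014 − 0.195×0.241 = -0.033.

-0.033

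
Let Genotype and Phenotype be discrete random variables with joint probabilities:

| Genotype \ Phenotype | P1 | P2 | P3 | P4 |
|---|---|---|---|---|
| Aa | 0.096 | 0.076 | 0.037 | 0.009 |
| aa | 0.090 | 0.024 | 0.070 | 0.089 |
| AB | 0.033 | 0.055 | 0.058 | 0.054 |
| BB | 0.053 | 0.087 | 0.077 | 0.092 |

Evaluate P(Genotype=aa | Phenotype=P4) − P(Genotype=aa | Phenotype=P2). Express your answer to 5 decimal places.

0.26558

P(Phenotype=P4) = 0.009 + 0.089 + 0.054 + 0.092 = 0.244; P(Genotype=aa | Phenotype=P4) = 0.089/0.244 = 0.364754.
P(Phenotype=P2) = 0.076 + 0.024 + 0.055 + 0.087 = 0.242; P(Genotype=aa | Phenotype=P2) = 0.024/0.242 = 0.099174.
Difference = 0.26558.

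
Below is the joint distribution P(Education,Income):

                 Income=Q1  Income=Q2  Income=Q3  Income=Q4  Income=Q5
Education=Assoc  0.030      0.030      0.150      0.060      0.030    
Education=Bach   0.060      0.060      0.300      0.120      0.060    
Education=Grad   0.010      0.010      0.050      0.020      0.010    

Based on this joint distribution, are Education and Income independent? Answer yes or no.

Every cell satisfies P(Education,Income) = P(Education)·P(Income). For instance P(Education=Grad) = 0.100, P(Income=Q4) = 0.200, and 0.100×0.200 = 0.020 matches the joint entry. So Education and Income are independent.

yes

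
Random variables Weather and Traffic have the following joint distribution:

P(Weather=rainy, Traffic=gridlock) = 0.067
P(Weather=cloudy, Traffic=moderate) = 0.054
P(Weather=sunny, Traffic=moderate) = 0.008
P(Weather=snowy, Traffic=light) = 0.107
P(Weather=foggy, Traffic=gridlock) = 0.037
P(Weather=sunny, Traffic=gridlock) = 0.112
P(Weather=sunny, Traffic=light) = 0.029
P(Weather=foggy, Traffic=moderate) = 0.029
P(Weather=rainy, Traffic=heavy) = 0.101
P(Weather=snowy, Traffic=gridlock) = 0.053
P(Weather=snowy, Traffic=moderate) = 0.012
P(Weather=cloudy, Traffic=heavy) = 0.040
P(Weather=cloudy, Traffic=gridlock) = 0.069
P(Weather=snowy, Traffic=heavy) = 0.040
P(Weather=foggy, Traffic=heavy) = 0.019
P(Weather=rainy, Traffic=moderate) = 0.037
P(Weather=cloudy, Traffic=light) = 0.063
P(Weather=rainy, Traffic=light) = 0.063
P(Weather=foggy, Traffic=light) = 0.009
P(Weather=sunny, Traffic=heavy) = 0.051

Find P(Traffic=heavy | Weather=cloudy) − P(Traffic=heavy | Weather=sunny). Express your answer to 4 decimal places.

P(Weather=cloudy) = 0.063 + 0.054 + 0.040 + 0.069 = 0.226; P(Traffic=heavy | Weather=cloudy) = 0.040/0.226 = 0.17699.
P(Weather=sunny) = 0.029 + 0.008 + 0.051 + 0.112 = 0.200; P(Traffic=heavy | Weather=sunny) = 0.051/0.200 = 0.25500.
Difference = -0.0780.

-0.0780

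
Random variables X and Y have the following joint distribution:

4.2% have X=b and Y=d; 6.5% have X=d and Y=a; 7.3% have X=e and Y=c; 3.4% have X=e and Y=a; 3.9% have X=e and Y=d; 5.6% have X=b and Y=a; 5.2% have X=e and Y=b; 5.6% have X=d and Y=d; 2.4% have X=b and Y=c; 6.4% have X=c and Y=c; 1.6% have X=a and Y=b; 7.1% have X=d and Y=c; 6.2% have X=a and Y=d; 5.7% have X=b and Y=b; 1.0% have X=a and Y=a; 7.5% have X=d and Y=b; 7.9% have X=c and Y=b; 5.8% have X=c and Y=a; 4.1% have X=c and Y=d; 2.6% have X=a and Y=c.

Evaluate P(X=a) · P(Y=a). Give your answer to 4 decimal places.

P(X=a) = 0.010 + 0.016 + 0.026 + 0.062 = 0.114.
P(Y=a) = 0.010 + 0.056 + 0.058 + 0.065 + 0.034 = 0.223.
Product: 0.114 × 0.223 = 0.0254.

0.0254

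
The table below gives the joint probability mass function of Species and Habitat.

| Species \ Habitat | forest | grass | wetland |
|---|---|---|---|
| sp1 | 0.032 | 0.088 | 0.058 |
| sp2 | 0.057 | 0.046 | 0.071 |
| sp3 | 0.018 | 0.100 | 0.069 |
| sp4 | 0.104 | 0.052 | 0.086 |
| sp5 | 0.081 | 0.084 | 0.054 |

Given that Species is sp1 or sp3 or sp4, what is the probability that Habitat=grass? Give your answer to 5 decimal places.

0.39539

P(Species=sp1) = 0.032 + 0.088 + 0.058 = 0.178.
P(Species=sp3) = 0.018 + 0.100 + 0.069 = 0.187.
P(Species=sp4) = 0.104 + 0.052 + 0.086 = 0.242.
P(Species ∈ {sp1, sp3, sp4}) = 0.178 + 0.187 + 0.242 = 0.607; P(Habitat=grass, Species ∈ {sp1, sp3, sp4}) = 0.088 + 0.100 + 0.052 = 0.240.
P(Habitat=grass | Species ∈ {sp1, sp3, sp4}) = 0.240/0.607 = 0.39539.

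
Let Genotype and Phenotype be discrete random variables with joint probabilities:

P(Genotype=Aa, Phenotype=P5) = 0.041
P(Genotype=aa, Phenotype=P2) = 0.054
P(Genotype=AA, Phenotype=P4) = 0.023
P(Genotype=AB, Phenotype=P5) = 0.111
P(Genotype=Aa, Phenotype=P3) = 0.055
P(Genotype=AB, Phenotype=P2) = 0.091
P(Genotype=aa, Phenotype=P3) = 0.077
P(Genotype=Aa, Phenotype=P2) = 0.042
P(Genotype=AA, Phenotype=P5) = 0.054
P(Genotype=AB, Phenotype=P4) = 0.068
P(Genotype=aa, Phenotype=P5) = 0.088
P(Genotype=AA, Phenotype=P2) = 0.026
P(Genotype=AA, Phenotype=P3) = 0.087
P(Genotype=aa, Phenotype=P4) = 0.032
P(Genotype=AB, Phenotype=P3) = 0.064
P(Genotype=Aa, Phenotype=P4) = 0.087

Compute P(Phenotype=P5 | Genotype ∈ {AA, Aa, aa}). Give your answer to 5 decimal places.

P(Genotype=AA) = 0.026 + 0.087 + 0.023 + 0.054 = 0.190.
P(Genotype=Aa) = 0.042 + 0.055 + 0.087 + 0.041 = 0.225.
P(Genotype=aa) = 0.054 + 0.077 + 0.032 + 0.088 = 0.251.
P(Genotype ∈ {AA, Aa, aa}) = 0.190 + 0.225 + 0.251 = 0.666; P(Phenotype=P5, Genotype ∈ {AA, Aa, aa}) = 0.054 + 0.041 + 0.088 = 0.183.
P(Phenotype=P5 | Genotype ∈ {AA, Aa, aa}) = 0.183/0.666 = 0.27477.

0.27477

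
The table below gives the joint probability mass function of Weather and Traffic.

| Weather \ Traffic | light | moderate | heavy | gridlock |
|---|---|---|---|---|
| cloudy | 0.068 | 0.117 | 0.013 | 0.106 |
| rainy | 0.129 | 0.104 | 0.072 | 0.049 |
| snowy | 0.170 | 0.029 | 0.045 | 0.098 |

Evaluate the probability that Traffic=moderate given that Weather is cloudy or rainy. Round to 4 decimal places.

P(Weather=cloudy) = 0.068 + 0.117 + 0.013 + 0.106 = 0.304.
P(Weather=rainy) = 0.129 + 0.104 + 0.072 + 0.049 = 0.354.
P(Weather ∈ {cloudy, rainy}) = 0.304 + 0.354 = 0.658; P(Traffic=moderate, Weather ∈ {cloudy, rainy}) = 0.117 + 0.104 = 0.221.
P(Traffic=moderate | Weather ∈ {cloudy, rainy}) = 0.221/0.658 = 0.3359.

0.3359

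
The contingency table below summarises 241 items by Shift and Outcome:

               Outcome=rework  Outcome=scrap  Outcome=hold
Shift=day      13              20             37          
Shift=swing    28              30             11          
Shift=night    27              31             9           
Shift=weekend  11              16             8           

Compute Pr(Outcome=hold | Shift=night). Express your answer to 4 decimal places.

Total with Shift=night: 27 + 31 + 9 = 67.
P(Outcome=hold | Shift=night) = 9/67 = 0.1343.

0.1343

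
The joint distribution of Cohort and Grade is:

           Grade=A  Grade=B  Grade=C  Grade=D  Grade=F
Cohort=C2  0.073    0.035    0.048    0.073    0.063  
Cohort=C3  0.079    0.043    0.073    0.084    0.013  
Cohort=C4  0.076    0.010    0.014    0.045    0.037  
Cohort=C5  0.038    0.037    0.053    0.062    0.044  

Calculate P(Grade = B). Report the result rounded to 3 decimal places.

P(Grade=B) = 0.035 + 0.043 + 0.010 + 0.037 = 0.125.

0.125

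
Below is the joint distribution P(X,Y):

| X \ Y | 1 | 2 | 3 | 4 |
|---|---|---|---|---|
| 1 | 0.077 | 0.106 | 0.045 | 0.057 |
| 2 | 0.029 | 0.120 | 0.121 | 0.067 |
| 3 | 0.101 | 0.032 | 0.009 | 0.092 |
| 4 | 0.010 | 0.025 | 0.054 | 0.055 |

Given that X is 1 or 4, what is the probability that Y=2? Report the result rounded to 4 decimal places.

0.3054

P(X=1) = 0.077 + 0.106 + 0.045 + 0.057 = 0.285.
P(X=4) = 0.010 + 0.025 + 0.054 + 0.055 = 0.144.
P(X ∈ {1, 4}) = 0.285 + 0.144 = 0.429; P(Y=2, X ∈ {1, 4}) = 0.106 + 0.025 = 0.131.
P(Y=2 | X ∈ {1, 4}) = 0.131/0.429 = 0.3054.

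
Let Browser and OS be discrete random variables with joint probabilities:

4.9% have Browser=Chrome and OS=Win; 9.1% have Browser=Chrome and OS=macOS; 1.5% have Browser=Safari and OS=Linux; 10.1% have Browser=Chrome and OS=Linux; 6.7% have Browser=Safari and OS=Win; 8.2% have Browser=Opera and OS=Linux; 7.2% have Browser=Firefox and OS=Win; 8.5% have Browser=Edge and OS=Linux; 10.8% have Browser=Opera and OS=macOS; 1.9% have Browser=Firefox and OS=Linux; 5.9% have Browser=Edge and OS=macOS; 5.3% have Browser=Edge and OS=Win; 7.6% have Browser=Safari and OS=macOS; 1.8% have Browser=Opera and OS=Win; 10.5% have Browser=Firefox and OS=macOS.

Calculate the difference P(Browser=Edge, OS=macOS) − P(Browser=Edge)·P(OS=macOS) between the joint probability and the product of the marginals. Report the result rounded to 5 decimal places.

P(Browser=Edge) = 0.053 + 0.059 + 0.085 = 0.197.
P(OS=macOS) = 0.091 + 0.105 + 0.076 + 0.059 + 0.108 = 0.439.
P(Browser=Edge, OS=macOS) − P(Browser=Edge)P(OS=macOS) = 0.059 − 0.197×0.439 = -0.02748.

-0.02748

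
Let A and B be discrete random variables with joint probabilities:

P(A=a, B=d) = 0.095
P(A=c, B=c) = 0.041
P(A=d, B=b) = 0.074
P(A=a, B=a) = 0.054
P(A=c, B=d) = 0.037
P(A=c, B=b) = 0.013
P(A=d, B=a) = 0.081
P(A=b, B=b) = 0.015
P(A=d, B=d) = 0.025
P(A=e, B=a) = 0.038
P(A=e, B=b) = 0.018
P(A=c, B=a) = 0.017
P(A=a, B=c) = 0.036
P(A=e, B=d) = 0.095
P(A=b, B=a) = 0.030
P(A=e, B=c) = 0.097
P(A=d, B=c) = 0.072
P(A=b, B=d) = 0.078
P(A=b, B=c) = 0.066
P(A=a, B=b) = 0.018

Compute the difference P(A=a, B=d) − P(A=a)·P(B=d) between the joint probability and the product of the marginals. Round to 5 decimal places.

P(A=a) = 0.054 + 0.018 + 0.036 + 0.095 = 0.203.
P(B=d) = 0.095 + 0.078 + 0.037 + 0.025 + 0.095 = 0.330.
P(A=a, B=d) − P(A=a)P(B=d) = 0.095 − 0.203×0.330 = 0.02801.

0.02801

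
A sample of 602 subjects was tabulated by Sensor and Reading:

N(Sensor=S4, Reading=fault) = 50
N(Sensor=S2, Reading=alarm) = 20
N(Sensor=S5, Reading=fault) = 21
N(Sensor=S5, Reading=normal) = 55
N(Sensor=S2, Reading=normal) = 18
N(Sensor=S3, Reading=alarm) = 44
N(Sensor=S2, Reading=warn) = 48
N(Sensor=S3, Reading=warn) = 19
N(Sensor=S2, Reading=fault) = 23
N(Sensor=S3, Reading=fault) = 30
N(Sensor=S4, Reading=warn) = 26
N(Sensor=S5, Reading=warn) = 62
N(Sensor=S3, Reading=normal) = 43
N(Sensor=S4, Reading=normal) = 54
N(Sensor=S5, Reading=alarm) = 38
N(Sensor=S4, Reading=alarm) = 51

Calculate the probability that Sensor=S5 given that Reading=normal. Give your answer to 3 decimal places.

0.324

Total with Reading=normal: 18 + 43 + 54 + 55 = 170.
P(Sensor=S5 | Reading=normal) = 55/170 = 0.324.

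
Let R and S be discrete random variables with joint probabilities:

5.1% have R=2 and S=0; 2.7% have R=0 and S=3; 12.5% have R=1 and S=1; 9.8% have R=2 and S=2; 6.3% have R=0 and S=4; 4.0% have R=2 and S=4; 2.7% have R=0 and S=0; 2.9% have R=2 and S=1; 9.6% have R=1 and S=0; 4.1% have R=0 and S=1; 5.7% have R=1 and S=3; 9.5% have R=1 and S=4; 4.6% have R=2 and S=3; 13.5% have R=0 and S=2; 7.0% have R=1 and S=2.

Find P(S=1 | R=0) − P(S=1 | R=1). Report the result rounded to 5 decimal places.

-0.14224

P(R=0) = 0.027 + 0.041 + 0.135 + 0.027 + 0.063 = 0.293; P(S=1 | R=0) = 0.041/0.293 = 0.139932.
P(R=1) = 0.096 + 0.125 + 0.070 + 0.057 + 0.095 = 0.443; P(S=1 | R=1) = 0.125/0.443 = 0.282167.
Difference = -0.14224.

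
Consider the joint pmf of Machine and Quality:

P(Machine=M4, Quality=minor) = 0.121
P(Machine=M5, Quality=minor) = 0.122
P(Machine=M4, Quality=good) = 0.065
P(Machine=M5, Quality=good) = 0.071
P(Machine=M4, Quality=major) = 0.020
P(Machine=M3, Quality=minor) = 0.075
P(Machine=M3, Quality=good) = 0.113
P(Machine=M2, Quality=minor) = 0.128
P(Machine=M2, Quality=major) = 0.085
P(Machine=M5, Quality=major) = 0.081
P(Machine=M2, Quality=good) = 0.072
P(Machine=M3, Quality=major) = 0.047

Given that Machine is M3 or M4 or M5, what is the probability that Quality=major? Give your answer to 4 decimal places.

P(Machine=M3) = 0.113 + 0.075 + 0.047 = 0.235.
P(Machine=M4) = 0.065 + 0.121 + 0.020 = 0.206.
P(Machine=M5) = 0.071 + 0.122 + 0.081 = 0.274.
P(Machine ∈ {M3, M4, M5}) = 0.235 + 0.206 + 0.274 = 0.715; P(Quality=major, Machine ∈ {M3, M4, M5}) = 0.047 + 0.020 + 0.081 = 0.148.
P(Quality=major | Machine ∈ {M3, M4, M5}) = 0.148/0.715 = 0.2070.

0.2070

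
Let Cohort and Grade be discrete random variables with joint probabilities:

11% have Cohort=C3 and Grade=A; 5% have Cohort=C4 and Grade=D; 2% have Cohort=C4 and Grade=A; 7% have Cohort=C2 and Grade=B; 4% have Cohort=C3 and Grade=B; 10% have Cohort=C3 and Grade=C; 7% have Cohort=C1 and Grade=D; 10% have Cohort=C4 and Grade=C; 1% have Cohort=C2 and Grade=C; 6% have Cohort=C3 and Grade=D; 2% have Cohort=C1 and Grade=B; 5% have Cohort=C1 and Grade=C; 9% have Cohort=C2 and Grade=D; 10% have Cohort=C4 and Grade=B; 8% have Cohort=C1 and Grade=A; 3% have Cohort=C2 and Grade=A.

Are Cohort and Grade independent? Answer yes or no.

no

P(Cohort=C4) = 0.27 and P(Grade=A) = 0.24, so their product is 0.0648, but P(Cohort=C4, Grade=A) = 0.02. Since these differ, Cohort and Grade are not independent.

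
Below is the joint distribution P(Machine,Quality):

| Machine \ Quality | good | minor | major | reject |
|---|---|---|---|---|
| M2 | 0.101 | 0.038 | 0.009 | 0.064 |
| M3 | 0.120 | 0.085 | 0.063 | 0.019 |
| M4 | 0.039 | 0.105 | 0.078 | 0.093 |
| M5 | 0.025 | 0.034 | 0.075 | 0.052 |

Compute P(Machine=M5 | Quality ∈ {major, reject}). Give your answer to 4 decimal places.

P(Quality=major) = 0.009 + 0.063 + 0.078 + 0.075 = 0.225.
P(Quality=reject) = 0.064 + 0.019 + 0.093 + 0.052 = 0.228.
P(Quality ∈ {major, reject}) = 0.225 + 0.228 = 0.453; P(Machine=M5, Quality ∈ {major, reject}) = 0.075 + 0.052 = 0.127.
P(Machine=M5 | Quality ∈ {major, reject}) = 0.127/0.453 = 0.2804.

0.2804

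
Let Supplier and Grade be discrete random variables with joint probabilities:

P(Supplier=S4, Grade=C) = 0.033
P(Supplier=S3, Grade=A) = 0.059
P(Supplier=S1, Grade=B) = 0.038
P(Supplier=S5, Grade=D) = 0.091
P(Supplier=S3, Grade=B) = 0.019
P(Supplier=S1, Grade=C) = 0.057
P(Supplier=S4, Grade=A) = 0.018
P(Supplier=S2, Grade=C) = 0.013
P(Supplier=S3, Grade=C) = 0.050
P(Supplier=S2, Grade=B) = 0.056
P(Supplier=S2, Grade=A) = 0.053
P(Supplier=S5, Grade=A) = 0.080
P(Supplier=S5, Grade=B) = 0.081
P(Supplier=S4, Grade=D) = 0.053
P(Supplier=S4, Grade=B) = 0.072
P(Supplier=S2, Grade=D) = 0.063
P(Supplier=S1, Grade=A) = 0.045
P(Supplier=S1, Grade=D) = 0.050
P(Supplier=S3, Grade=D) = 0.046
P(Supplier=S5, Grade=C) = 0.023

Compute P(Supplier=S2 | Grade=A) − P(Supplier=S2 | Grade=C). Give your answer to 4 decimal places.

P(Grade=A) = 0.045 + 0.053 + 0.059 + 0.018 + 0.080 = 0.255; P(Supplier=S2 | Grade=A) = 0.053/0.255 = 0.20784.
P(Grade=C) = 0.057 + 0.013 + 0.050 + 0.033 + 0.023 = 0.176; P(Supplier=S2 | Grade=C) = 0.013/0.176 = 0.07386.
Difference = 0.1340.

0.1340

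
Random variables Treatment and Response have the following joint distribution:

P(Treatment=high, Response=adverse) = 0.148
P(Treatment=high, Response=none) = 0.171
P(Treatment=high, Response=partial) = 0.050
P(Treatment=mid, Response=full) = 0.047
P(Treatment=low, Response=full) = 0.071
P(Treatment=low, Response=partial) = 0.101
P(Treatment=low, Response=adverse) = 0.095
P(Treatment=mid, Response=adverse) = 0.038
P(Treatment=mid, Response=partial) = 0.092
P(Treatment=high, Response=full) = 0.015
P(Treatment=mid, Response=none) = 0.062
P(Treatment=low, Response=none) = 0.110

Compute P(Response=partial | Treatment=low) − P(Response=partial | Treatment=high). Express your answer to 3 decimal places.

0.138

P(Treatment=low) = 0.110 + 0.101 + 0.071 + 0.095 = 0.377; P(Response=partial | Treatment=low) = 0.101/0.377 = 0.2679.
P(Treatment=high) = 0.171 + 0.050 + 0.015 + 0.148 = 0.384; P(Response=partial | Treatment=high) = 0.050/0.384 = 0.1302.
Difference = 0.138.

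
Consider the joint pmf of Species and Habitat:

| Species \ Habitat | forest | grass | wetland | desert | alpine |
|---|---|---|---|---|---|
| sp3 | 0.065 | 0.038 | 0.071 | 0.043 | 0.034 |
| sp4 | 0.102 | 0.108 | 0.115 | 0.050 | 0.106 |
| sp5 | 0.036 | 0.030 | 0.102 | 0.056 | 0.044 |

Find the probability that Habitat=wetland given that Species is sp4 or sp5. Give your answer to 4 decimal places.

0.2897

P(Species=sp4) = 0.102 + 0.108 + 0.115 + 0.050 + 0.106 = 0.481.
P(Species=sp5) = 0.036 + 0.030 + 0.102 + 0.056 + 0.044 = 0.268.
P(Species ∈ {sp4, sp5}) = 0.481 + 0.268 = 0.749; P(Habitat=wetland, Species ∈ {sp4, sp5}) = 0.115 + 0.102 = 0.217.
P(Habitat=wetland | Species ∈ {sp4, sp5}) = 0.217/0.749 = 0.2897.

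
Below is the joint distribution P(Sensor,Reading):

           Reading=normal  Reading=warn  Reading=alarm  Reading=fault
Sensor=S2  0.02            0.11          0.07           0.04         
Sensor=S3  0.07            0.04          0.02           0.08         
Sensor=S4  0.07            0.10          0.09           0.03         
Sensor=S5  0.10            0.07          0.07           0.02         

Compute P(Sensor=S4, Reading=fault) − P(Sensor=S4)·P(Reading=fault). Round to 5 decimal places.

-0.01930

P(Sensor=S4) = 0.07 + 0.10 + 0.09 + 0.03 = 0.29.
P(Reading=fault) = 0.04 + 0.08 + 0.03 + 0.02 = 0.17.
P(Sensor=S4, Reading=fault) − P(Sensor=S4)P(Reading=fault) = 0.03 − 0.29×0.17 = -0.01930.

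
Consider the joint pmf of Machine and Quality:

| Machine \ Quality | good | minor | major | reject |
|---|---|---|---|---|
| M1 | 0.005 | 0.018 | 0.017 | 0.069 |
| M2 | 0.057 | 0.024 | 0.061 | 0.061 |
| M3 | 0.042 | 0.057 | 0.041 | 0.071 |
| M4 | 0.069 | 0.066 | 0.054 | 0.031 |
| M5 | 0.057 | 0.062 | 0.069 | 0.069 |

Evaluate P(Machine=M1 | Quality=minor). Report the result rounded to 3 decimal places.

P(Quality=minor) = 0.018 + 0.024 + 0.057 + 0.066 + 0.062 = 0.227.
P(Machine=M1 | Quality=minor) = 0.018/0.227 = 0.079.

0.079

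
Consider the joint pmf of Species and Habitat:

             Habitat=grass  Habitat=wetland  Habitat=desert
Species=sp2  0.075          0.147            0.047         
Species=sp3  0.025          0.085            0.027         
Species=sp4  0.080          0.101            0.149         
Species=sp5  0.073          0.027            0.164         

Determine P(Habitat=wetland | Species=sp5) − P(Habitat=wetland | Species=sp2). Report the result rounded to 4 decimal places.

-0.4442

P(Species=sp5) = 0.073 + 0.027 + 0.164 = 0.264; P(Habitat=wetland | Species=sp5) = 0.027/0.264 = 0.10227.
P(Species=sp2) = 0.075 + 0.147 + 0.047 = 0.269; P(Habitat=wetland | Species=sp2) = 0.147/0.269 = 0.54647.
Difference = -0.4442.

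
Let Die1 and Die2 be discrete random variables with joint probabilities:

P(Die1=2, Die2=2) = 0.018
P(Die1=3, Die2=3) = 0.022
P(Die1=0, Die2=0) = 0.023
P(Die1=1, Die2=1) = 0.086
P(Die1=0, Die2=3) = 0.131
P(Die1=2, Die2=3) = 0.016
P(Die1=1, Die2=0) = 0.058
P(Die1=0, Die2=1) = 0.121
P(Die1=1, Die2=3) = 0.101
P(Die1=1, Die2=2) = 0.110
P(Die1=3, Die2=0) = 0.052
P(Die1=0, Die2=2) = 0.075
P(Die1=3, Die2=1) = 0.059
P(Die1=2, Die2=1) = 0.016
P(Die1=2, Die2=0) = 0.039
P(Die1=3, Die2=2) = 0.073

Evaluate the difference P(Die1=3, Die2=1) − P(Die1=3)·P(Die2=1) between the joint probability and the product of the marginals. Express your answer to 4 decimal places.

P(Die1=3) = 0.052 + 0.059 + 0.073 + 0.022 = 0.206.
P(Die2=1) = 0.121 + 0.086 + 0.016 + 0.059 = 0.282.
P(Die1=3, Die2=1) − P(Die1=3)P(Die2=1) = 0.059 − 0.206×0.282 = 0.0009.

0.0009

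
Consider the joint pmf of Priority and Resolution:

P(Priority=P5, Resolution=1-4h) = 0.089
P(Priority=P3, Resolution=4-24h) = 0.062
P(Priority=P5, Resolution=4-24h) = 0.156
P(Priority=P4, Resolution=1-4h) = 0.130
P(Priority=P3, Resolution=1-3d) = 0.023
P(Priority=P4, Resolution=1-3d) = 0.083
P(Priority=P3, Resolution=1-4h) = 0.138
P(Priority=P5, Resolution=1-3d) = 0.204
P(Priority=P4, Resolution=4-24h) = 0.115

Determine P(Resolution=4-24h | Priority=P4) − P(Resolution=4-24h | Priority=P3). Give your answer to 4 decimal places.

P(Priority=P4) = 0.130 + 0.115 + 0.083 = 0.328; P(Resolution=4-24h | Priority=P4) = 0.115/0.328 = 0.35061.
P(Priority=P3) = 0.138 + 0.062 + 0.023 = 0.223; P(Resolution=4-24h | Priority=P3) = 0.062/0.223 = 0.27803.
Difference = 0.0726.

0.0726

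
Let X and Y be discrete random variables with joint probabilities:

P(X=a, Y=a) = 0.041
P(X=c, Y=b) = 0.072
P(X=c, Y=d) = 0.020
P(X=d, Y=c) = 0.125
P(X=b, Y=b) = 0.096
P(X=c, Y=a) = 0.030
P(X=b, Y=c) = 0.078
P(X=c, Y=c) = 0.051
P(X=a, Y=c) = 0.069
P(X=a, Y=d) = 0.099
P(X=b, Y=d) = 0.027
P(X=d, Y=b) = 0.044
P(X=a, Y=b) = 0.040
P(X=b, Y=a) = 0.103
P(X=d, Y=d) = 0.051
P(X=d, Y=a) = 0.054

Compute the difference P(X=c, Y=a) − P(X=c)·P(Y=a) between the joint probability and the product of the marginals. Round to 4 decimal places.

P(X=c) = 0.030 + 0.072 + 0.051 + 0.020 = 0.173.
P(Y=a) = 0.041 + 0.103 + 0.030 + 0.054 = 0.228.
P(X=c, Y=a) − P(X=c)P(Y=a) = 0.030 − 0.173×0.228 = -0.0094.

-0.0094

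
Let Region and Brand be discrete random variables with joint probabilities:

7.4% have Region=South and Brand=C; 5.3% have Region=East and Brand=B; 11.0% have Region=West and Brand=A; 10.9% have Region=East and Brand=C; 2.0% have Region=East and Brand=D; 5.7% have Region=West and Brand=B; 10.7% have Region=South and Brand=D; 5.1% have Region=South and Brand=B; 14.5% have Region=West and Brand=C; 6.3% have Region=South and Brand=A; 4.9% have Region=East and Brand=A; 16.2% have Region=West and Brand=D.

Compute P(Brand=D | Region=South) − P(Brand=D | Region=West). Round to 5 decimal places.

0.02094

P(Region=South) = 0.063 + 0.051 + 0.074 + 0.107 = 0.295; P(Brand=D | Region=South) = 0.107/0.295 = 0.362712.
P(Region=West) = 0.110 + 0.057 + 0.145 + 0.162 = 0.474; P(Brand=D | Region=West) = 0.162/0.474 = 0.341772.
Difference = 0.02094.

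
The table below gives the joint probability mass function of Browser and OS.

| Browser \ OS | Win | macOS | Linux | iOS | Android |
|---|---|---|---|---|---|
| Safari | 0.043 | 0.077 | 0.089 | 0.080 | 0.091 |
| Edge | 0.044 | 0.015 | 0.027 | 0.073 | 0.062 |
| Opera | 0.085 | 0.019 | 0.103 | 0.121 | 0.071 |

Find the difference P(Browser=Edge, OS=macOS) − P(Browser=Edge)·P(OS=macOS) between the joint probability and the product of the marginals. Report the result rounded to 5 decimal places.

P(Browser=Edge) = 0.044 + 0.015 + 0.027 + 0.073 + 0.062 = 0.221.
P(OS=macOS) = 0.077 + 0.015 + 0.019 = 0.111.
P(Browser=Edge, OS=macOS) − P(Browser=Edge)P(OS=macOS) = 0.015 − 0.221×0.111 = -0.00953.

-0.00953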